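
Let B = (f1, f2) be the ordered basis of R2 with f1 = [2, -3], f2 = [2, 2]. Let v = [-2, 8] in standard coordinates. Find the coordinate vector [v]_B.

[-2, 1]

Write v = c_1 f1 + c_2 f2 and solve for the c_i.
System: 2c_1 + 2c_2 = -2, -3c_1 + 2c_2 = 8; solving gives c_1 = -2, c_2 = 1.
Check: -2f1 + f2 = [-2, 8].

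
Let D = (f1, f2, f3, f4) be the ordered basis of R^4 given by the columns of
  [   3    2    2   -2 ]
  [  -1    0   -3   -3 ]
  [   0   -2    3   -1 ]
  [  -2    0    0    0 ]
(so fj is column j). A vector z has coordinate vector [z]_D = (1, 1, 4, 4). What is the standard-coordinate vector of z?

(5, -25, 6, -2)

The coordinates say z = f1 + f2 + 4f3 + 4f4; adding the scaled basis vectors gives (5, -25, 6, -2).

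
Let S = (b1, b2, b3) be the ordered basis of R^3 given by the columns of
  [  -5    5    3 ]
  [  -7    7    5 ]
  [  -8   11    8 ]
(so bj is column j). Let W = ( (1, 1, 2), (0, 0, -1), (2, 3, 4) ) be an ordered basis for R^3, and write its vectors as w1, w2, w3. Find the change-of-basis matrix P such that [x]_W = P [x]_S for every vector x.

Take x = bj: its S-coordinates are the j-th standard unit vector, so P e_j — column j of P — equals [bj]_W.
b1 = -w1 - 2w2 - 2w3, giving column 1 = (-1, -2, -2); repeating for each j gives P = [[-1, 1, -1], [-2, -1, -2], [-2, 2, 2]].

[[-1, 1, -1], [-2, -1, -2], [-2, 2, 2]]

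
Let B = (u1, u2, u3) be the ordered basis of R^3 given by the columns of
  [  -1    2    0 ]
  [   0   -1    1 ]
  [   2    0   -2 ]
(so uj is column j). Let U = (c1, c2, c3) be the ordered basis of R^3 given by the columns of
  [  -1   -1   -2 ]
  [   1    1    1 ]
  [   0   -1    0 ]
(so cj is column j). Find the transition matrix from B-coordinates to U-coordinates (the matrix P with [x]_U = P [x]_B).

Take x = uj: its B-coordinates are the j-th standard unit vector, so P e_j — column j of P — equals [uj]_U.
u1 = c1 - 2c2 + c3, giving column 1 = <1, -2, 1>; repeating for each j gives P = [[1, 0, 0], [-2, 0, 2], [1, -1, -1]].

[[1, 0, 0], [-2, 0, 2], [1, -1, -1]]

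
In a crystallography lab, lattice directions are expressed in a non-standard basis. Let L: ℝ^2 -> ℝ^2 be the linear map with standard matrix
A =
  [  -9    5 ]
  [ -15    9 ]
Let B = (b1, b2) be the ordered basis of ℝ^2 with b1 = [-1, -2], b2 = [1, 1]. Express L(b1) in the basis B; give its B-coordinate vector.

Column 1 of [L]_B is the B-coordinate vector of L(b1).
In standard coordinates L(b1) = A b1 = [-1, -3].
Converting to B: [-1, -3] = 2b1 + b2, so the coordinate vector is [2, 1].

[2, 1]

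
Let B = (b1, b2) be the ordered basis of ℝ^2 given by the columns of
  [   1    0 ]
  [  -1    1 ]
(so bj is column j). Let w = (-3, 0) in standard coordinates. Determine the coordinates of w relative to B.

We seek scalars with c_1 b1 + c_2 b2 = w; equivalently solve M c = w where the columns of M are b1, b2.
System: c_1 + 0c_2 = -3, -c_1 + c_2 = 0; solving gives c_1 = -3, c_2 = -3.
Check: -3b1 - 3b2 = (-3, 0).

(-3, -3)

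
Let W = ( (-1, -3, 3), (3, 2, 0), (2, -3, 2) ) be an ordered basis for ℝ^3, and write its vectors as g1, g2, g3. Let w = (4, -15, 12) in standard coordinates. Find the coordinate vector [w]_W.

(2, 0, 3)

Write w = c_1 g1 + ... + c_3 g3 and solve for the c_i.
Solving this 3x3 system gives c = (2, 0, 3).
Check: 2g1 + 0·g2 + 3g3 = (4, -15, 12).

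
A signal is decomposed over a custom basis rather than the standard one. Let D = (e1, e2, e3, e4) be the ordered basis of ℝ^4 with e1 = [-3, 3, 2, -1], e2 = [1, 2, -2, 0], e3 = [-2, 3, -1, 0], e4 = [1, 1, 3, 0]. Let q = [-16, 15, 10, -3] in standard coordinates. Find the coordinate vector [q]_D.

Write q = c_1 e1 + ... + c_4 e4 and solve for the c_i.
Solving this 4x4 system gives c = (3, -2, 3, 1).
Check: 3e1 - 2e2 + 3e3 + e4 = [-16, 15, 10, -3].

[3, -2, 3, 1]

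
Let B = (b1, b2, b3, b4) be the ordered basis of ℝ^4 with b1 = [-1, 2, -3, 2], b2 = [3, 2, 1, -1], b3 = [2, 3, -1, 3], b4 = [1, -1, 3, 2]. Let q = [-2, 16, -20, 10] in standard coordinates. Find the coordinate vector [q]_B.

Write q = c_1 b1 + ... + c_4 b4 and solve for the c_i.
Solving this 4x4 system gives c = (4, 0, 2, -2).
Check: 4b1 + 0·b2 + 2b3 - 2b4 = [-2, 16, -20, 10].

[4, 0, 2, -2]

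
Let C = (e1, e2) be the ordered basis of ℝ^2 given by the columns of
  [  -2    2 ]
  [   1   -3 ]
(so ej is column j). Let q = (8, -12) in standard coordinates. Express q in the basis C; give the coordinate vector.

(0, 4)

[q]_C is the unique c with M c = q, where M has columns e1, e2.
System: -2c_1 + 2c_2 = 8, c_1 - 3c_2 = -12; solving gives c_1 = 0, c_2 = 4.
Check: 0·e1 + 4e2 = (8, -12).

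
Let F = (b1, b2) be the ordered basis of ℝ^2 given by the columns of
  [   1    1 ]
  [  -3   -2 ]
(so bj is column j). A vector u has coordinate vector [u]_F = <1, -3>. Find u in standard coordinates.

The coordinates say u = b1 - 3b2; adding the scaled basis vectors gives <-2, 3>.

<-2, 3>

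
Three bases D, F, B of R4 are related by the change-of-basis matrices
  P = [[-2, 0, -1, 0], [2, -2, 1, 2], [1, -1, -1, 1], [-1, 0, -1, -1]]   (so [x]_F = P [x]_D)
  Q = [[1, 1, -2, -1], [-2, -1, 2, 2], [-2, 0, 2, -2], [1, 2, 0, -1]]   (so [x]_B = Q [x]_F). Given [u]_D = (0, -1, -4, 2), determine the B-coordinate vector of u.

First [u]_F = P [u]_D = (4, 2, 7, 2).
Then [u]_B = Q [u]_F = (-10, 8, 2, 6).

(-10, 8, 2, 6)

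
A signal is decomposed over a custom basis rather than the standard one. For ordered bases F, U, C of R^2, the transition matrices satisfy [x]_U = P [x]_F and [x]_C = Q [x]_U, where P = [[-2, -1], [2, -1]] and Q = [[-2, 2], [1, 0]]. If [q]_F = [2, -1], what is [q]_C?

[16, -3]

Composing the changes, [q]_C = Q P [q]_F.
Q P = [[8, 0], [-2, -1]]; applying this to [2, -1] gives [16, -3].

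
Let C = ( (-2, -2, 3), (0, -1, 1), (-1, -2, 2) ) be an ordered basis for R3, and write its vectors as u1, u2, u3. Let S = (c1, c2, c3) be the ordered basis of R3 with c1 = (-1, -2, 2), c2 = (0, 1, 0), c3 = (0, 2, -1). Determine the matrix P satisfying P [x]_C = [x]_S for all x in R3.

[[2, 0, 1], [0, 1, 0], [1, -1, 0]]

Take x = uj: its C-coordinates are the j-th standard unit vector, so P e_j — column j of P — equals [uj]_S.
u1 = 2c1 + 0·c2 + c3, giving column 1 = (2, 0, 1); repeating for each j gives P = [[2, 0, 1], [0, 1, 0], [1, -1, 0]].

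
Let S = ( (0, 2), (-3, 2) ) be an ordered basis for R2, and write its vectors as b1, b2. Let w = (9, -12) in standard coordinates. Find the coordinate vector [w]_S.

(-3, -3)

[w]_S is the unique c with M c = w, where M has columns b1, b2.
System: 0c_1 - 3c_2 = 9, 2c_1 + 2c_2 = -12; solving gives c_1 = -3, c_2 = -3.
Check: -3b1 - 3b2 = (9, -12).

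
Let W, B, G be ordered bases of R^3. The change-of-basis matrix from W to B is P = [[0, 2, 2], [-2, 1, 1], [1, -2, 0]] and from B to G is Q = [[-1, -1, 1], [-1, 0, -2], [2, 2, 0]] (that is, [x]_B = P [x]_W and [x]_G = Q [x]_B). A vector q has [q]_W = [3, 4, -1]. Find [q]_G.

[-8, 4, 6]

Composing the changes, [q]_G = Q P [q]_W.
Q P = [[3, -5, -3], [-2, 2, -2], [-4, 6, 6]]; applying this to [3, 4, -1] gives [-8, 4, 6].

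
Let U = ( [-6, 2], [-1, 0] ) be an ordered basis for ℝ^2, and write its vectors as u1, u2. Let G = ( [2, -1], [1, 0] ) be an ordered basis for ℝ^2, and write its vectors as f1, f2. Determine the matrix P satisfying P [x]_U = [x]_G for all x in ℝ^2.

[[-2, 0], [-2, -1]]

Column j of P is [uj]_G, since P maps U-coordinates to G-coordinates.
Expressing u1 in G: u1 = -2f1 - 2f2, so column 1 of P is [-2, -2].
Doing the same for each uj gives P = [[-2, 0], [-2, -1]].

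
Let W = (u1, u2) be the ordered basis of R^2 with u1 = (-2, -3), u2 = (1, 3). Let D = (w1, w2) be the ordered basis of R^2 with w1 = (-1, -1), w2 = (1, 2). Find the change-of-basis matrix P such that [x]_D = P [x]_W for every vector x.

Take x = uj: its W-coordinates are the j-th standard unit vector, so P e_j — column j of P — equals [uj]_D.
u1 = w1 - w2, giving column 1 = (1, -1); repeating for each j gives P = [[1, 1], [-1, 2]].

[[1, 1], [-1, 2]]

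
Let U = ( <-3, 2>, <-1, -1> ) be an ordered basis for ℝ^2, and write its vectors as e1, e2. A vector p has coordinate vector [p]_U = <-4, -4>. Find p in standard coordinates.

<16, -4>

p = M [p]_U, where M has columns e1, e2.
Carrying out the matrix-vector product, p = <16, -4>.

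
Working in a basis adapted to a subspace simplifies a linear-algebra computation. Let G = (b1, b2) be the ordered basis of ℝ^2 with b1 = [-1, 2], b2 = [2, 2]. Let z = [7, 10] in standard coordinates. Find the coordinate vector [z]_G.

Write z = c_1 b1 + c_2 b2 and solve for the c_i.
System: -c_1 + 2c_2 = 7, 2c_1 + 2c_2 = 10; solving gives c_1 = 1, c_2 = 4.
Check: b1 + 4b2 = [7, 10].

[1, 4]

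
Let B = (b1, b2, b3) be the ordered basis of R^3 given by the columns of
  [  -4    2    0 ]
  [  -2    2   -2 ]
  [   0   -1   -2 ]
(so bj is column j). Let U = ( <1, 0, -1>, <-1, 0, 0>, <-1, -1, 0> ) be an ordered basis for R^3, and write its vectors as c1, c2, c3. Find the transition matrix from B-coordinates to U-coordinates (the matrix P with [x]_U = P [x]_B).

[[0, 1, 2], [2, 1, 0], [2, -2, 2]]

Take x = bj: its B-coordinates are the j-th standard unit vector, so P e_j — column j of P — equals [bj]_U.
b1 = 0·c1 + 2c2 + 2c3, giving column 1 = <0, 2, 2>; repeating for each j gives P = [[0, 1, 2], [2, 1, 0], [2, -2, 2]].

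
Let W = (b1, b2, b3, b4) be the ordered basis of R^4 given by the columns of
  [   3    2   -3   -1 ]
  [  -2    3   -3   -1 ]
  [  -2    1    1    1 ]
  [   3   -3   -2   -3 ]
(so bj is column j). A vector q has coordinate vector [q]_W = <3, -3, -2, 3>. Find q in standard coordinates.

The coordinates say q = 3b1 - 3b2 - 2b3 + 3b4; adding the scaled basis vectors gives <6, -12, -8, 13>.

<6, -12, -8, 13>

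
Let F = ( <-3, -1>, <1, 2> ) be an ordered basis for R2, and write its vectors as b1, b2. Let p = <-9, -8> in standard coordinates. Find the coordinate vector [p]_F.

We seek scalars with c_1 b1 + c_2 b2 = p; equivalently solve M c = p where the columns of M are b1, b2.
System: -3c_1 + c_2 = -9, -c_1 + 2c_2 = -8; solving gives c_1 = 2, c_2 = -3.
Check: 2b1 - 3b2 = <-9, -8>.

<2, -3>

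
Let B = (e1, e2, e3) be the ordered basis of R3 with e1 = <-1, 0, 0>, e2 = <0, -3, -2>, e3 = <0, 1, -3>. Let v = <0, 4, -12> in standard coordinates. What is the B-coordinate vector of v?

<0, 0, 4>

Write v = c_1 e1 + ... + c_3 e3 and solve for the c_i.
Gaussian elimination on [M | v] yields c = (0, 0, 4).
Check: 0·e1 + 0·e2 + 4e3 = <0, 4, -12>.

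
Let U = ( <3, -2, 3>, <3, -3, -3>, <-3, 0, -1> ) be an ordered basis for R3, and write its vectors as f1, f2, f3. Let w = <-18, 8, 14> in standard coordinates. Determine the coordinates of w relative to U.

<2, -4, 4>

Write w = c_1 f1 + ... + c_3 f3 and solve for the c_i.
Row-reducing the augmented matrix [M | w] gives c = (2, -4, 4).
Check: 2f1 - 4f2 + 4f3 = <-18, 8, 14>.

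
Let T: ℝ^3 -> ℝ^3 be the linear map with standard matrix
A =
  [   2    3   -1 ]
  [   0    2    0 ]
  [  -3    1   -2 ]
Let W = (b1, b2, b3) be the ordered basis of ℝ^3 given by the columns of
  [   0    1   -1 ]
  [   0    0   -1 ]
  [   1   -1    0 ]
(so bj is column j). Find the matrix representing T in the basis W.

With P the matrix whose columns are b1, ..., b3, [T]_W = P^(-1) A P.
Column by column: T(b1) = A b1 = (-1, 0, -2); its W-coordinates (-3, -1, 0) give column 1.
Continuing for each basis vector yields [T]_W = [[-3, 2, -1], [-1, 3, -3], [0, 0, 2]].

[[-3, 2, -1], [-1, 3, -3], [0, 0, 2]]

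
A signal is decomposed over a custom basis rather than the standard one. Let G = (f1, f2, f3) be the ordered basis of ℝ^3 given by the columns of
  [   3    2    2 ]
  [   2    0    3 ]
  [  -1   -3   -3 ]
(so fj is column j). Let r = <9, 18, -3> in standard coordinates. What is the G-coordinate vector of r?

Write r = c_1 f1 + ... + c_3 f3 and solve for the c_i.
Gaussian elimination on [M | r] yields c = (3, -4, 4).
Check: 3f1 - 4f2 + 4f3 = <9, 18, -3>.

<3, -4, 4>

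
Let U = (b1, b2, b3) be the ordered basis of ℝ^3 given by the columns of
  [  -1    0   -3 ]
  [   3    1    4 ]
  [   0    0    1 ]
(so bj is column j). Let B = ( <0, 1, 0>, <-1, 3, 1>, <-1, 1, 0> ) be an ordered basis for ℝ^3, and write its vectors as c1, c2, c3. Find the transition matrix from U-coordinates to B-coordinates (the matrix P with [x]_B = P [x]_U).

Take x = bj: its U-coordinates are the j-th standard unit vector, so P e_j — column j of P — equals [bj]_B.
b1 = 2c1 + 0·c2 + c3, giving column 1 = <2, 0, 1>; repeating for each j gives P = [[2, 1, -1], [0, 0, 1], [1, 0, 2]].

[[2, 1, -1], [0, 0, 1], [1, 0, 2]]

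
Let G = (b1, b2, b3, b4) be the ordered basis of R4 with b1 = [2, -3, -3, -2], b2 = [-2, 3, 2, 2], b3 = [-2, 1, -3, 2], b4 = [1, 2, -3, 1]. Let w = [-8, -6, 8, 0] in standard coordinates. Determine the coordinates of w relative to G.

[-2, -2, 2, -4]

Write w = c_1 b1 + ... + c_4 b4 and solve for the c_i.
Row-reducing the augmented matrix [M | w] gives c = (-2, -2, 2, -4).
Check: -2b1 - 2b2 + 2b3 - 4b4 = [-8, -6, 8, 0].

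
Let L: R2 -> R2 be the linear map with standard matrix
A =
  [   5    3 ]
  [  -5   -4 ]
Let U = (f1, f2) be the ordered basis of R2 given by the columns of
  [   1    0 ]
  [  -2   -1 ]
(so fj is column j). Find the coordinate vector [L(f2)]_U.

<-3, 2>

Column 2 of [L]_U is the U-coordinate vector of L(f2).
In standard coordinates L(f2) = A f2 = <-3, 4>.
Converting to U: <-3, 4> = -3f1 + 2f2, so the coordinate vector is <-3, 2>.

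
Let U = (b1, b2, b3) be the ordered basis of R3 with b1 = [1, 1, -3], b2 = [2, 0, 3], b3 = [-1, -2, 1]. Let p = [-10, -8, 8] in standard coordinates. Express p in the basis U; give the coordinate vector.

[-4, -2, 2]

Write p = c_1 b1 + ... + c_3 b3 and solve for the c_i.
Row-reducing the augmented matrix [M | p] gives c = (-4, -2, 2).
Check: -4b1 - 2b2 + 2b3 = [-10, -8, 8].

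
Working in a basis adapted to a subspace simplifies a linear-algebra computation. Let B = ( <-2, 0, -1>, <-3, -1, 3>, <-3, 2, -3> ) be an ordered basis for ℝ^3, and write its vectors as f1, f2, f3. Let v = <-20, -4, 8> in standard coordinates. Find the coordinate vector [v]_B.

<4, 4, 0>

[v]_B is the unique c with M c = v, where M has columns f1, ..., f3.
Row-reducing the augmented matrix [M | v] gives c = (4, 4, 0).
Check: 4f1 + 4f2 + 0·f3 = <-20, -4, 8>.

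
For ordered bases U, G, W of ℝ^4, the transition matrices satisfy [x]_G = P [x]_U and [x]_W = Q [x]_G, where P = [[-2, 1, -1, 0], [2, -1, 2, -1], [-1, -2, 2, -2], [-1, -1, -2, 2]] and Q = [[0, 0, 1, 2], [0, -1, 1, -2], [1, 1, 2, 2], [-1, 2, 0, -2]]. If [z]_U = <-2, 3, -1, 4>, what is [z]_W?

<4, -19, -15, -52>

Apply P to get G-coordinates <8, -13, -14, 9>, then Q to get W-coordinates.
The result is [z]_W = <4, -19, -15, -52>.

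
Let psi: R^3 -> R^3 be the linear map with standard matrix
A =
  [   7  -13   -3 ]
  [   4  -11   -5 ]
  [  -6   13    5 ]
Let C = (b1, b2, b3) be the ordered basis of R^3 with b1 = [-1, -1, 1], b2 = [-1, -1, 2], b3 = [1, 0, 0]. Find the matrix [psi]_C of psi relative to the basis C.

The j-th column of [psi]_C is [psi(bj)]_C.
psi(b1) = A b1 = [3, 2, -2] = -2b1 + 0·b2 + b3, so column 1 is [-2, 0, 1].
Repeating for b2, b3 and assembling the columns gives [[-2, 3, -2], [0, 0, -2], [1, 3, 3]].

[[-2, 3, -2], [0, 0, -2], [1, 3, 3]]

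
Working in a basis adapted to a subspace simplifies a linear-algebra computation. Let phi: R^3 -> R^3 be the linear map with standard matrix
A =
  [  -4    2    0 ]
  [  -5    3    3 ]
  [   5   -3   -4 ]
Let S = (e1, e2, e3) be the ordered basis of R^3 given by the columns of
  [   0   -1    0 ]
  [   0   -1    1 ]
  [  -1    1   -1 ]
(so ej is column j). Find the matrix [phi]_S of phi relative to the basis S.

[[-1, 1, -1], [0, -2, -2], [-3, 3, -2]]

With P the matrix whose columns are e1, ..., e3, [phi]_S = P^(-1) A P.
Column by column: phi(e1) = A e1 = <0, -3, 4>; its S-coordinates <-1, 0, -3> give column 1.
Continuing for each basis vector yields [phi]_S = [[-1, 1, -1], [0, -2, -2], [-3, 3, -2]].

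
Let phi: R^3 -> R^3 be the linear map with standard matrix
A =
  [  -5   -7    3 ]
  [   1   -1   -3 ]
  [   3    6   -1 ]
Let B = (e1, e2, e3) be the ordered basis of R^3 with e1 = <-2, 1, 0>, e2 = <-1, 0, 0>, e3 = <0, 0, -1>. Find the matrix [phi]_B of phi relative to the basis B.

[[-3, -1, 3], [3, -3, -3], [0, 3, -1]]

With P the matrix whose columns are e1, ..., e3, [phi]_B = P^(-1) A P.
Column by column: phi(e1) = A e1 = <3, -3, 0>; its B-coordinates <-3, 3, 0> give column 1.
Continuing for each basis vector yields [phi]_B = [[-3, -1, 3], [3, -3, -3], [0, 3, -1]].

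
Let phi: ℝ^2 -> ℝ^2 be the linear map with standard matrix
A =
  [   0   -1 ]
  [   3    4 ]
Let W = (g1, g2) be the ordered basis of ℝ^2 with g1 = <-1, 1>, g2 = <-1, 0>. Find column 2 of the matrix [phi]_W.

Compute phi(g2) = A g2 = <0, -3> in standard coordinates.
Then write this in W-coordinates: solve for y in y_1 g1 + y_2 g2 = <0, -3>.
This gives y = <-3, 3>, which is column 2 of [phi]_W.

<-3, 3>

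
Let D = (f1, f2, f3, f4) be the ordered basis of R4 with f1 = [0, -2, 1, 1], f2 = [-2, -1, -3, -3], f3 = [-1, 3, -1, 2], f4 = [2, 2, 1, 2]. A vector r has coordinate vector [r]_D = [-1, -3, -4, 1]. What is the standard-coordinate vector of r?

The coordinates say r = -f1 - 3f2 - 4f3 + f4; adding the scaled basis vectors gives [12, -5, 13, 2].

[12, -5, 13, 2]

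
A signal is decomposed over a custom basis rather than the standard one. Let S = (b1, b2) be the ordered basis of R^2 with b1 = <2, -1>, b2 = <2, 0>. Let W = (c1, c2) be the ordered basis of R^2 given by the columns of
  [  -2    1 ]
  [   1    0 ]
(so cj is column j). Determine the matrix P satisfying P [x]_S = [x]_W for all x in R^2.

Column j of P is [bj]_W, since P maps S-coordinates to W-coordinates.
Expressing b1 in W: b1 = -c1 + 0·c2, so column 1 of P is <-1, 0>.
Doing the same for each bj gives P = [[-1, 0], [0, 2]].

[[-1, 0], [0, 2]]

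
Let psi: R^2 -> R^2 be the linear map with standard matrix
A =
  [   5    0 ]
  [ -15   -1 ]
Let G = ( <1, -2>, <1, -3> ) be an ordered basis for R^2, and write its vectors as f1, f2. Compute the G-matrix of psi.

The j-th column of [psi]_G is [psi(fj)]_G.
psi(f1) = A f1 = <5, -13> = 2f1 + 3f2, so column 1 is <2, 3>.
Repeating for f2 and assembling the columns gives [[2, 3], [3, 2]].

[[2, 3], [3, 2]]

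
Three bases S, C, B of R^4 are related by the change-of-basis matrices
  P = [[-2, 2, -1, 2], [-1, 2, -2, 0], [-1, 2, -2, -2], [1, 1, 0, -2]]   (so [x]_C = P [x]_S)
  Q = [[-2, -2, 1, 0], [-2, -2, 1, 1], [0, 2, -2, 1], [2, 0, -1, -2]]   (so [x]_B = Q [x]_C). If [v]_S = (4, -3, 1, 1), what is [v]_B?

First [v]_C = P [v]_S = (-13, -12, -14, -1).
Then [v]_B = Q [v]_C = (36, 35, 3, -10).

(36, 35, 3, -10)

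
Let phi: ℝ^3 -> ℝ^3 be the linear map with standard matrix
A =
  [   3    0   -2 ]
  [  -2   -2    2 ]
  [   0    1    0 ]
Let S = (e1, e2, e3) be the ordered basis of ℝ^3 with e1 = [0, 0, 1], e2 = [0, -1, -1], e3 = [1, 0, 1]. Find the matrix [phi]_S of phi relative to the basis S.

[[0, -3, -1], [-2, 0, 0], [-2, 2, 1]]

Let P have columns e1, ..., e3. Then [phi]_S = P^(-1) A P.
Here det P = 1, so P^(-1) is integer; computing A P first and then P^(-1)(A P) gives [[0, -3, -1], [-2, 0, 0], [-2, 2, 1]].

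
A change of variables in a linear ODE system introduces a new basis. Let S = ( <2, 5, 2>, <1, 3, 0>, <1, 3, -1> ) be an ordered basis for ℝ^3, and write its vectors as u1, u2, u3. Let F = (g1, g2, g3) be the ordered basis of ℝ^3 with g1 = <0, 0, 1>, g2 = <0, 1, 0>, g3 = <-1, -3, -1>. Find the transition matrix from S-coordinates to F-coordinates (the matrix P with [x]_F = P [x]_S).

Let M have columns uj and N have columns gj. Then for every x, N [x]_F = x = M [x]_S, so P = N^(-1) M.
Since det N = 1, N^(-1) has integer entries; multiplying gives P = [[0, -1, -2], [-1, 0, 0], [-2, -1, -1]].

[[0, -1, -2], [-1, 0, 0], [-2, -1, -1]]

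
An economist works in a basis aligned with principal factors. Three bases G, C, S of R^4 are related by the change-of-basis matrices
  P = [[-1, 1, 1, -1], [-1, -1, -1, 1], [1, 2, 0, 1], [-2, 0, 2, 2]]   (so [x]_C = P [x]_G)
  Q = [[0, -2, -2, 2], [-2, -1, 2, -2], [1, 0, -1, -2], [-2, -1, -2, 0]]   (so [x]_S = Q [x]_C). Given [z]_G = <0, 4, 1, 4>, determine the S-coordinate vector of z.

<-2, 3, -31, -25>

Composing the changes, [z]_S = Q P [z]_G.
Q P = [[-4, -2, 6, 0], [9, 3, -5, -1], [2, -1, -3, -6], [1, -5, -1, -1]]; applying this to <0, 4, 1, 4> gives <-2, 3, -31, -25>.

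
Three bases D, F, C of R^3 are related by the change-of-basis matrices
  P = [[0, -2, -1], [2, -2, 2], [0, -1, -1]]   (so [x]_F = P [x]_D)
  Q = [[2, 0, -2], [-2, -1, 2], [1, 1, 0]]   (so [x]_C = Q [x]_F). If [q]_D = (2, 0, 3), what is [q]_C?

Apply P to get F-coordinates (-3, 10, -3), then Q to get C-coordinates.
The result is [q]_C = (0, -10, 7).

(0, -10, 7)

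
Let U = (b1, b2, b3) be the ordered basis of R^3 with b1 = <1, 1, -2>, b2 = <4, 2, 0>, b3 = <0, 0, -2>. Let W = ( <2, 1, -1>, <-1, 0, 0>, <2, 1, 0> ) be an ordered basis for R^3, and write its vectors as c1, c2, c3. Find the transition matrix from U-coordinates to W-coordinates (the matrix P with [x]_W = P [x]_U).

[[2, 0, 2], [1, 0, 0], [-1, 2, -2]]

Take x = bj: its U-coordinates are the j-th standard unit vector, so P e_j — column j of P — equals [bj]_W.
b1 = 2c1 + c2 - c3, giving column 1 = <2, 1, -1>; repeating for each j gives P = [[2, 0, 2], [1, 0, 0], [-1, 2, -2]].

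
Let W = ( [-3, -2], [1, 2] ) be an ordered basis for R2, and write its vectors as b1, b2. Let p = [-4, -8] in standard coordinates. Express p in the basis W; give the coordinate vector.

Write p = c_1 b1 + c_2 b2 and solve for the c_i.
System: -3c_1 + c_2 = -4, -2c_1 + 2c_2 = -8; solving gives c_1 = 0, c_2 = -4.
Check: 0·b1 - 4b2 = [-4, -8].

[0, -4]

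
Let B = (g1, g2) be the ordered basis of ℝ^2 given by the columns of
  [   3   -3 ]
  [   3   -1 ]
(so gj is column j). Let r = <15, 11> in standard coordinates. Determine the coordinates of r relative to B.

<3, -2>

We seek scalars with c_1 g1 + c_2 g2 = r; equivalently solve M c = r where the columns of M are g1, g2.
System: 3c_1 - 3c_2 = 15, 3c_1 - c_2 = 11; solving gives c_1 = 3, c_2 = -2.
Check: 3g1 - 2g2 = <15, 11>.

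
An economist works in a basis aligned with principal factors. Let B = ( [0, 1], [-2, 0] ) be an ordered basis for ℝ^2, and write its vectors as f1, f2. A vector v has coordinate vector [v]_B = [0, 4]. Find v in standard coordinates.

The coordinates say v = 0·f1 + 4f2; adding the scaled basis vectors gives [-8, 0].

[-8, 0]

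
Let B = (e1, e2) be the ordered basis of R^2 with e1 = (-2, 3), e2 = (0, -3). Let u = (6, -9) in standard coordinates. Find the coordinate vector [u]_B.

We seek scalars with c_1 e1 + c_2 e2 = u; equivalently solve M c = u where the columns of M are e1, e2.
System: -2c_1 + 0c_2 = 6, 3c_1 - 3c_2 = -9; solving gives c_1 = -3, c_2 = 0.
Check: -3e1 + 0·e2 = (6, -9).

(-3, 0)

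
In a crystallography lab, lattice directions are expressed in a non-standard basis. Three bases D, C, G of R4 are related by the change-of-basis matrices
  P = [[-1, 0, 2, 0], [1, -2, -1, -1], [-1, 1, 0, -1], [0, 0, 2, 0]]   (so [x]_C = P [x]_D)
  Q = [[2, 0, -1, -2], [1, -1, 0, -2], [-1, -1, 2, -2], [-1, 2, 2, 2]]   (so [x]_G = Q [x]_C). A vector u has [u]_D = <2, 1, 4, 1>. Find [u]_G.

Apply P to get C-coordinates <6, -5, -2, 8>, then Q to get G-coordinates.
The result is [u]_G = <-2, -5, -21, -4>.

<-2, -5, -21, -4>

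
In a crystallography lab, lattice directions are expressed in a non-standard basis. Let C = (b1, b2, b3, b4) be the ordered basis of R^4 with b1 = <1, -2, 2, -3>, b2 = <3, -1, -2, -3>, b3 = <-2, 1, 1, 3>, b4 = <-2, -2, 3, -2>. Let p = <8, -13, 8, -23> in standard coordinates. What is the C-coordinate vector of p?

<4, 0, -3, 1>

[p]_C is the unique c with M c = p, where M has columns b1, ..., b4.
Solving this 4x4 system gives c = (4, 0, -3, 1).
Check: 4b1 + 0·b2 - 3b3 + b4 = <8, -13, 8, -23>.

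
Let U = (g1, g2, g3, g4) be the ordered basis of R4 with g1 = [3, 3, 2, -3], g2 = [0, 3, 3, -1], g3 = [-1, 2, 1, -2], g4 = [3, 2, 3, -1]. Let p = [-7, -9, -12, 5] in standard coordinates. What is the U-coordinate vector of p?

[1, 0, -2, -4]

[p]_U is the unique c with M c = p, where M has columns g1, ..., g4.
Gaussian elimination on [M | p] yields c = (1, 0, -2, -4).
Check: g1 + 0·g2 - 2g3 - 4g4 = [-7, -9, -12, 5].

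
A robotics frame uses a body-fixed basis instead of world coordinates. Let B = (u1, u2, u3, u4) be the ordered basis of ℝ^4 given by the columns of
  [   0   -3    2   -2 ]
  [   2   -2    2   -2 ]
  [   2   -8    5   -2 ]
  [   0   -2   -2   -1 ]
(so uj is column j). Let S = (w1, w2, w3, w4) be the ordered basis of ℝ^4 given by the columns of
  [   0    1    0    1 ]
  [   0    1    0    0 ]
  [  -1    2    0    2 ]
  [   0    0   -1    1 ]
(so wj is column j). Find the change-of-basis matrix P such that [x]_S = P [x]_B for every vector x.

[[-2, 2, -1, -2], [2, -2, 2, -2], [-2, 1, 2, 1], [-2, -1, 0, 0]]

Let M have columns uj and N have columns wj. Then for every x, N [x]_S = x = M [x]_B, so P = N^(-1) M.
Since det N = 1, N^(-1) has integer entries; multiplying gives P = [[-2, 2, -1, -2], [2, -2, 2, -2], [-2, 1, 2, 1], [-2, -1, 0, 0]].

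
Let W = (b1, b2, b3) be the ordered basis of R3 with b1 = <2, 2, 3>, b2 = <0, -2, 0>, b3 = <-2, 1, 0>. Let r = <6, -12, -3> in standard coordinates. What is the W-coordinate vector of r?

Write r = c_1 b1 + ... + c_3 b3 and solve for the c_i.
Row-reducing the augmented matrix [M | r] gives c = (-1, 3, -4).
Check: -b1 + 3b2 - 4b3 = <6, -12, -3>.

<-1, 3, -4>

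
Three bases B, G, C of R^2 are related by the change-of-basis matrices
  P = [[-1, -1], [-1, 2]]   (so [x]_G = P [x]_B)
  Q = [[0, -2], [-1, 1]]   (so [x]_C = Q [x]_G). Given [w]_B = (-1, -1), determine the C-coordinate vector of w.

Composing the changes, [w]_C = Q P [w]_B.
Q P = [[2, -4], [0, 3]]; applying this to (-1, -1) gives (2, -3).

(2, -3)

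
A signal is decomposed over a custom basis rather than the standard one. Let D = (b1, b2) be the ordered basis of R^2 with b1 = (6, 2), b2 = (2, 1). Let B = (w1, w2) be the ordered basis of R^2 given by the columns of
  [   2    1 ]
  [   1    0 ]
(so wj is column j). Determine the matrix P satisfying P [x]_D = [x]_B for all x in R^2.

[[2, 1], [2, 0]]

Let M have columns bj and N have columns wj. Then for every x, N [x]_B = x = M [x]_D, so P = N^(-1) M.
Since det N = -1, N^(-1) has integer entries; multiplying gives P = [[2, 1], [2, 0]].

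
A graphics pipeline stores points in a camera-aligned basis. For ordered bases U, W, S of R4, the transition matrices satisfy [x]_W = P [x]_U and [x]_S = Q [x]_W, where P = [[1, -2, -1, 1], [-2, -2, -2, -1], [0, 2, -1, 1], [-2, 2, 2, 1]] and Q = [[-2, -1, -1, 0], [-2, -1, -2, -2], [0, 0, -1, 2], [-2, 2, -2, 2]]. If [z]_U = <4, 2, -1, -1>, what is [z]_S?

<5, 15, -18, -40>

First [z]_W = P [z]_U = <0, -9, 4, -7>.
Then [z]_S = Q [z]_W = <5, 15, -18, -40>.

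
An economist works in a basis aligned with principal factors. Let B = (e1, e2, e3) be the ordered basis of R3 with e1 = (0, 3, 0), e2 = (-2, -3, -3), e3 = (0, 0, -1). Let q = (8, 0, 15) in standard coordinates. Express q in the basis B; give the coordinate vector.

(-4, -4, -3)

[q]_B is the unique c with M c = q, where M has columns e1, ..., e3.
Row-reducing the augmented matrix [M | q] gives c = (-4, -4, -3).
Check: -4e1 - 4e2 - 3e3 = (8, 0, 15).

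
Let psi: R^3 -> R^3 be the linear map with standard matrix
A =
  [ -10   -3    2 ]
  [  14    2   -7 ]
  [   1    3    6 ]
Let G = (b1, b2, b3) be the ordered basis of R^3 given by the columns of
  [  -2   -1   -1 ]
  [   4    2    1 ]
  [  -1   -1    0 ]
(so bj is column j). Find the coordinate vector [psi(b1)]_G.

Compute psi(b1) = A b1 = [6, -13, 4] in standard coordinates.
Then write this in G-coordinates: solve for y in y_1 b1 + ... + y_3 b3 = [6, -13, 4].
This gives y = [-3, -1, 1], which is column 1 of [psi]_G.

[-3, -1, 1]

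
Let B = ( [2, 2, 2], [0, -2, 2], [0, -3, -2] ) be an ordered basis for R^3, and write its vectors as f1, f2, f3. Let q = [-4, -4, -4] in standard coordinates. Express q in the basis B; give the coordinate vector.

[-2, 0, 0]

[q]_B is the unique c with M c = q, where M has columns f1, ..., f3.
Row-reducing the augmented matrix [M | q] gives c = (-2, 0, 0).
Check: -2f1 + 0·f2 + 0·f3 = [-4, -4, -4].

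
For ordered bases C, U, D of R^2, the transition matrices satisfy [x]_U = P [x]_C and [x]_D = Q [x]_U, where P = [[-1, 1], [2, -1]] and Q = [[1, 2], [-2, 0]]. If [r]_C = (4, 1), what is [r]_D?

(11, 6)

Apply P to get U-coordinates (-3, 7), then Q to get D-coordinates.
The result is [r]_D = (11, 6).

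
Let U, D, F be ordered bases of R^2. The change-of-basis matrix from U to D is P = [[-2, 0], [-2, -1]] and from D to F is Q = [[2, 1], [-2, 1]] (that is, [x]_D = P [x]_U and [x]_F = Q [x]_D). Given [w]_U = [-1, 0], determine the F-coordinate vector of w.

[6, -2]

First [w]_D = P [w]_U = [2, 2].
Then [w]_F = Q [w]_D = [6, -2].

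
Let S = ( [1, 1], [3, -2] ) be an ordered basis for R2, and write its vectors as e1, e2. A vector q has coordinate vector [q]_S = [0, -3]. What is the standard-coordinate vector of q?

By definition q = 0·e1 - 3e2.
Summing componentwise gives [-9, 6].

[-9, 6]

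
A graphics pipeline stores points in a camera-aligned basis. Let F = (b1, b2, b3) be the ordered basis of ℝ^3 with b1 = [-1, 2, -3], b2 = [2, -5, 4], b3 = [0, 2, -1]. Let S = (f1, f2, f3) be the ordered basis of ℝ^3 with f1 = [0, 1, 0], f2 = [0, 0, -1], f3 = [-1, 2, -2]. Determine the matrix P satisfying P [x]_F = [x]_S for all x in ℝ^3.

Take x = bj: its F-coordinates are the j-th standard unit vector, so P e_j — column j of P — equals [bj]_S.
b1 = 0·f1 + f2 + f3, giving column 1 = [0, 1, 1]; repeating for each j gives P = [[0, -1, 2], [1, 0, 1], [1, -2, 0]].

[[0, -1, 2], [1, 0, 1], [1, -2, 0]]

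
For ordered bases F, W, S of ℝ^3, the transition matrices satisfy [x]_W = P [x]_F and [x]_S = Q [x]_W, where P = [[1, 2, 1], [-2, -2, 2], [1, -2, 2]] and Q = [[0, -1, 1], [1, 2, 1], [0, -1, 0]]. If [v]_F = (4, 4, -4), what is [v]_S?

Composing the changes, [v]_S = Q P [v]_F.
Q P = [[3, 0, 0], [-2, -4, 7], [2, 2, -2]]; applying this to (4, 4, -4) gives (12, -52, 24).

(12, -52, 24)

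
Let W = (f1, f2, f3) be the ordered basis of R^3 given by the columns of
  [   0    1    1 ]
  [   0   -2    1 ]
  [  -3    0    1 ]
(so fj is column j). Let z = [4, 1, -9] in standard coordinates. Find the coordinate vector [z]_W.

We seek scalars with c_1 f1 + ... + c_3 f3 = z; equivalently solve M c = z where the columns of M are f1, ..., f3.
Row-reducing the augmented matrix [M | z] gives c = (4, 1, 3).
Check: 4f1 + f2 + 3f3 = [4, 1, -9].

[4, 1, 3]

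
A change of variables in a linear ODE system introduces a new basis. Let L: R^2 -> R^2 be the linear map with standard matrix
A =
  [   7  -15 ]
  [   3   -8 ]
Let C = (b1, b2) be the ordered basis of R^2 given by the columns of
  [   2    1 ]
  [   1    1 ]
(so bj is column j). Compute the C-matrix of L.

[[1, -3], [-3, -2]]

Let P have columns b1, b2. Then [L]_C = P^(-1) A P.
Here det P = 1, so P^(-1) is integer; computing A P first and then P^(-1)(A P) gives [[1, -3], [-3, -2]].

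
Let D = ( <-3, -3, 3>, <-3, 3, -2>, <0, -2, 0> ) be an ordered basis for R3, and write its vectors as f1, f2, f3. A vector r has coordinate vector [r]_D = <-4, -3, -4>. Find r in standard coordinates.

<21, 11, -6>

The coordinates say r = -4f1 - 3f2 - 4f3; adding the scaled basis vectors gives <21, 11, -6>.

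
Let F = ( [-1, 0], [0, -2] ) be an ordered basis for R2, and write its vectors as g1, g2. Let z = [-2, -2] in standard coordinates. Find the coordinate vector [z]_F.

[2, 1]

Write z = c_1 g1 + c_2 g2 and solve for the c_i.
System: -c_1 + 0c_2 = -2, 0c_1 - 2c_2 = -2; solving gives c_1 = 2, c_2 = 1.
Check: 2g1 + g2 = [-2, -2].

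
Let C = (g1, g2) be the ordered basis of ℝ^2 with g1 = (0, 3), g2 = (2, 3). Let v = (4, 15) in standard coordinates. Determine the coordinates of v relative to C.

[v]_C is the unique c with M c = v, where M has columns g1, g2.
System: 0c_1 + 2c_2 = 4, 3c_1 + 3c_2 = 15; solving gives c_1 = 3, c_2 = 2.
Check: 3g1 + 2g2 = (4, 15).

(3, 2)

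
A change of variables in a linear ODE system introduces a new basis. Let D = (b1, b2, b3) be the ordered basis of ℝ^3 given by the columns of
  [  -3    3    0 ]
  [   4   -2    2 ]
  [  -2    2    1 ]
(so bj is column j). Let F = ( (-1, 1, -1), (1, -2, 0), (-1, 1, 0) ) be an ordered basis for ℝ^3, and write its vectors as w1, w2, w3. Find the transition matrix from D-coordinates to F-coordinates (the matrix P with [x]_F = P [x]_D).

[[2, -2, -1], [-1, -1, -2], [0, -2, -1]]

Take x = bj: its D-coordinates are the j-th standard unit vector, so P e_j — column j of P — equals [bj]_F.
b1 = 2w1 - w2 + 0·w3, giving column 1 = (2, -1, 0); repeating for each j gives P = [[2, -2, -1], [-1, -1, -2], [0, -2, -1]].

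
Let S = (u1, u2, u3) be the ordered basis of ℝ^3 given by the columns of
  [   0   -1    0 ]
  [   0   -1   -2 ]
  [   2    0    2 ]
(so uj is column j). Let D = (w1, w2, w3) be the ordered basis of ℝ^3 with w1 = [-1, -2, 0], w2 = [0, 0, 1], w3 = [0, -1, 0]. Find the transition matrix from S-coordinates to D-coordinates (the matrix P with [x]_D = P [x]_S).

Take x = uj: its S-coordinates are the j-th standard unit vector, so P e_j — column j of P — equals [uj]_D.
u1 = 0·w1 + 2w2 + 0·w3, giving column 1 = [0, 2, 0]; repeating for each j gives P = [[0, 1, 0], [2, 0, 2], [0, -1, 2]].

[[0, 1, 0], [2, 0, 2], [0, -1, 2]]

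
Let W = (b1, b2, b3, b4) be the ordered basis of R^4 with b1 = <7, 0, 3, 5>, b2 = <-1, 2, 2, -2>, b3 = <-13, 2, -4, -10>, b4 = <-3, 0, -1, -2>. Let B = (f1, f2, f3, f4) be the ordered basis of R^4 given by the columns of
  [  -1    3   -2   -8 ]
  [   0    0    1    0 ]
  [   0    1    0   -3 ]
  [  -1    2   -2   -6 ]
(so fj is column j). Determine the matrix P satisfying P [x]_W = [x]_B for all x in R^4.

Take x = bj: its W-coordinates are the j-th standard unit vector, so P e_j — column j of P — equals [bj]_B.
b1 = f1 + 0·f2 + 0·f3 - f4, giving column 1 = <1, 0, 0, -1>; repeating for each j gives P = [[1, 2, -2, 0], [0, -1, -1, -1], [0, 2, 2, 0], [-1, -1, 1, 0]].

[[1, 2, -2, 0], [0, -1, -1, -1], [0, 2, 2, 0], [-1, -1, 1, 0]]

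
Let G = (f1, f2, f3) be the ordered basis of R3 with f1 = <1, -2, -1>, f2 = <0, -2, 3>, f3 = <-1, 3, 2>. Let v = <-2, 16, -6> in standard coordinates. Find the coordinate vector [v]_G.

[v]_G is the unique c with M c = v, where M has columns f1, ..., f3.
Gaussian elimination on [M | v] yields c = (2, -4, 4).
Check: 2f1 - 4f2 + 4f3 = <-2, 16, -6>.

<2, -4, 4>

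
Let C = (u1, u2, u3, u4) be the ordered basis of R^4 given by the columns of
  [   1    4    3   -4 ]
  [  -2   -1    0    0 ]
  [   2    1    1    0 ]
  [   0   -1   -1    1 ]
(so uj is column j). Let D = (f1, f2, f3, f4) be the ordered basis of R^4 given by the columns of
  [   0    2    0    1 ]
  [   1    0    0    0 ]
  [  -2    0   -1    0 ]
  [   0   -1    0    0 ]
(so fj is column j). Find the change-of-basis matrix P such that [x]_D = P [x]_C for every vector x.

[[-2, -1, 0, 0], [0, 1, 1, -1], [2, 1, -1, 0], [1, 2, 1, -2]]

Column j of P is [uj]_D, since P maps C-coordinates to D-coordinates.
Expressing u1 in D: u1 = -2f1 + 0·f2 + 2f3 + f4, so column 1 of P is (-2, 0, 2, 1).
Doing the same for each uj gives P = [[-2, -1, 0, 0], [0, 1, 1, -1], [2, 1, -1, 0], [1, 2, 1, -2]].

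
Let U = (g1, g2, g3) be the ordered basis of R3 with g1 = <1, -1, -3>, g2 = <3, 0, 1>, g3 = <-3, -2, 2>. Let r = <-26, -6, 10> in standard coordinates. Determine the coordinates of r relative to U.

<-2, -4, 4>

We seek scalars with c_1 g1 + ... + c_3 g3 = r; equivalently solve M c = r where the columns of M are g1, ..., g3.
Gaussian elimination on [M | r] yields c = (-2, -4, 4).
Check: -2g1 - 4g2 + 4g3 = <-26, -6, 10>.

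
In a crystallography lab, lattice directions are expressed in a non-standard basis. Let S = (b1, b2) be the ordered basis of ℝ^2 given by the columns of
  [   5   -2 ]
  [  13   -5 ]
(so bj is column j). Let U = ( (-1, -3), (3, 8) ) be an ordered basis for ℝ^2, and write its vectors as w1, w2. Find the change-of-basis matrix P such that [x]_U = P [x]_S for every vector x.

Take x = bj: its S-coordinates are the j-th standard unit vector, so P e_j — column j of P — equals [bj]_U.
b1 = w1 + 2w2, giving column 1 = (1, 2); repeating for each j gives P = [[1, -1], [2, -1]].

[[1, -1], [2, -1]]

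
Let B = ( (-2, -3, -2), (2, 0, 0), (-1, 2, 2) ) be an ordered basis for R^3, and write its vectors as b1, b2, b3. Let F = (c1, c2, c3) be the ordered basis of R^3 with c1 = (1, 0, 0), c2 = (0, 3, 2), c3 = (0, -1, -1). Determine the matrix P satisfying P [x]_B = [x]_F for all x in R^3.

[[-2, 2, -1], [-1, 0, 0], [0, 0, -2]]

Take x = bj: its B-coordinates are the j-th standard unit vector, so P e_j — column j of P — equals [bj]_F.
b1 = -2c1 - c2 + 0·c3, giving column 1 = (-2, -1, 0); repeating for each j gives P = [[-2, 2, -1], [-1, 0, 0], [0, 0, -2]].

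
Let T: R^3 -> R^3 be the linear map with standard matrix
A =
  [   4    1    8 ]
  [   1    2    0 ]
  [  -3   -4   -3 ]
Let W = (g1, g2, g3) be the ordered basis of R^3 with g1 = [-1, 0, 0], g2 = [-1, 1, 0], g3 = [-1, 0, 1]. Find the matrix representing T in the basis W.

[[2, 3, -3], [-1, 1, -1], [3, -1, 0]]

Let P have columns g1, ..., g3. Then [T]_W = P^(-1) A P.
Here det P = -1, so P^(-1) is integer; computing A P first and then P^(-1)(A P) gives [[2, 3, -3], [-1, 1, -1], [3, -1, 0]].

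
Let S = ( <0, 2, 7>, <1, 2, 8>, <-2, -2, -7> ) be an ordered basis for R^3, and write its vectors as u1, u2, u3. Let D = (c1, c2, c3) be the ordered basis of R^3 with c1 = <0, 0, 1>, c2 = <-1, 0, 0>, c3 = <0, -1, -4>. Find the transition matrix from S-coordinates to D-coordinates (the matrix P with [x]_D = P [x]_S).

[[-1, 0, 1], [0, -1, 2], [-2, -2, 2]]

Column j of P is [uj]_D, since P maps S-coordinates to D-coordinates.
Expressing u1 in D: u1 = -c1 + 0·c2 - 2c3, so column 1 of P is <-1, 0, -2>.
Doing the same for each uj gives P = [[-1, 0, 1], [0, -1, 2], [-2, -2, 2]].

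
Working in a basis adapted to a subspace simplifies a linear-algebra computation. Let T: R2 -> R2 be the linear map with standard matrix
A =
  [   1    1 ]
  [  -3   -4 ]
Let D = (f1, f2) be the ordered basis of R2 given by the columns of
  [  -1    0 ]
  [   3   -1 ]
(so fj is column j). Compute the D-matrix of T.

The j-th column of [T]_D is [T(fj)]_D.
T(f1) = A f1 = (2, -9) = -2f1 + 3f2, so column 1 is (-2, 3).
Repeating for f2 and assembling the columns gives [[-2, 1], [3, -1]].

[[-2, 1], [3, -1]]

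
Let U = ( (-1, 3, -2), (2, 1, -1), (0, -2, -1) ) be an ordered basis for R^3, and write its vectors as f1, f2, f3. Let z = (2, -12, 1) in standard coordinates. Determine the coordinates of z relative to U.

[z]_U is the unique c with M c = z, where M has columns f1, ..., f3.
Row-reducing the augmented matrix [M | z] gives c = (-2, 0, 3).
Check: -2f1 + 0·f2 + 3f3 = (2, -12, 1).

(-2, 0, 3)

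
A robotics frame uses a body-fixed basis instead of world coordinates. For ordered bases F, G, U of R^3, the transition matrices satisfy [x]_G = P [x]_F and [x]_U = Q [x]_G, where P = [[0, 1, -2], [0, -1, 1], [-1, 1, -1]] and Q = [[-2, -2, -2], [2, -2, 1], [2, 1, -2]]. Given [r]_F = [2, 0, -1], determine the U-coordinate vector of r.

First [r]_G = P [r]_F = [2, -1, -1].
Then [r]_U = Q [r]_G = [0, 5, 5].

[0, 5, 5]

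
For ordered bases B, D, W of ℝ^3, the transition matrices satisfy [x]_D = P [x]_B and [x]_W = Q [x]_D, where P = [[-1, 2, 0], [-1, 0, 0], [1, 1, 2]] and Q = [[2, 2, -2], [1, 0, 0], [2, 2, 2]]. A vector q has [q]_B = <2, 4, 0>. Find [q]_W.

<-4, 6, 20>

Apply P to get D-coordinates <6, -2, 6>, then Q to get W-coordinates.
The result is [q]_W = <-4, 6, 20>.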